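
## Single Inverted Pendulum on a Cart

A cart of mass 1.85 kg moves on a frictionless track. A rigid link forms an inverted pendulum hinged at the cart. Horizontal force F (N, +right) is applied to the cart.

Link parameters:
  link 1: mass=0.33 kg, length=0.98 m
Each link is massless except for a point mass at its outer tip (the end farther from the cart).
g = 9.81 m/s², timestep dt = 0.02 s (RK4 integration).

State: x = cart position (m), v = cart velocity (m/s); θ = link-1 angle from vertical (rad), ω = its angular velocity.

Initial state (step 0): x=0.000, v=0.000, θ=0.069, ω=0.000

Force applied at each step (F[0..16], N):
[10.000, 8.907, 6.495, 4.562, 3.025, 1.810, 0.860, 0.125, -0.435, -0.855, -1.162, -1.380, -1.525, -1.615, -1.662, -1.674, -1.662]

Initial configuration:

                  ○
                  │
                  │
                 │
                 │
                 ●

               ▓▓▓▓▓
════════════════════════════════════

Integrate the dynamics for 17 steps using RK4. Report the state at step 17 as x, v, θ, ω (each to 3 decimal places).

Answer: x=0.100, v=0.239, θ=-0.006, ω=-0.135

Derivation:
apply F[0]=+10.000 → step 1: x=0.001, v=0.106, θ=0.068, ω=-0.094
apply F[1]=+8.907 → step 2: x=0.004, v=0.200, θ=0.065, ω=-0.176
apply F[2]=+6.495 → step 3: x=0.009, v=0.267, θ=0.061, ω=-0.233
apply F[3]=+4.562 → step 4: x=0.015, v=0.315, θ=0.056, ω=-0.269
apply F[4]=+3.025 → step 5: x=0.021, v=0.346, θ=0.051, ω=-0.290
apply F[5]=+1.810 → step 6: x=0.028, v=0.363, θ=0.045, ω=-0.298
apply F[6]=+0.860 → step 7: x=0.036, v=0.371, θ=0.039, ω=-0.298
apply F[7]=+0.125 → step 8: x=0.043, v=0.371, θ=0.033, ω=-0.291
apply F[8]=-0.435 → step 9: x=0.050, v=0.366, θ=0.027, ω=-0.279
apply F[9]=-0.855 → step 10: x=0.058, v=0.356, θ=0.022, ω=-0.264
apply F[10]=-1.162 → step 11: x=0.065, v=0.342, θ=0.017, ω=-0.246
apply F[11]=-1.380 → step 12: x=0.071, v=0.327, θ=0.012, ω=-0.228
apply F[12]=-1.525 → step 13: x=0.078, v=0.310, θ=0.008, ω=-0.209
apply F[13]=-1.615 → step 14: x=0.084, v=0.292, θ=0.004, ω=-0.190
apply F[14]=-1.662 → step 15: x=0.089, v=0.274, θ=0.000, ω=-0.171
apply F[15]=-1.674 → step 16: x=0.095, v=0.256, θ=-0.003, ω=-0.153
apply F[16]=-1.662 → step 17: x=0.100, v=0.239, θ=-0.006, ω=-0.135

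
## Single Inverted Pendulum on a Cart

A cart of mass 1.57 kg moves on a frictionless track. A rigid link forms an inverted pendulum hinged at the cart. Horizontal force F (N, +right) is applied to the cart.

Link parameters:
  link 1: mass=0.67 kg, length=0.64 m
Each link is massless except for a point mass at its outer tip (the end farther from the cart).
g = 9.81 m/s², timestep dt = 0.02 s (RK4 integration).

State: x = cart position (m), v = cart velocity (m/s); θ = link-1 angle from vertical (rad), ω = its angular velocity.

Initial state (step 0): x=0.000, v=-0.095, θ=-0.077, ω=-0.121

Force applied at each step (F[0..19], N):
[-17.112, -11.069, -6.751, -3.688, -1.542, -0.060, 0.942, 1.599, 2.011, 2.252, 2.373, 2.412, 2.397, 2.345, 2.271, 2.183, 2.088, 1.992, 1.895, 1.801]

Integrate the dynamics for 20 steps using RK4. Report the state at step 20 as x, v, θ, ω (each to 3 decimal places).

apply F[0]=-17.112 → step 1: x=-0.004, v=-0.306, θ=-0.076, ω=0.184
apply F[1]=-11.069 → step 2: x=-0.011, v=-0.441, θ=-0.071, ω=0.371
apply F[2]=-6.751 → step 3: x=-0.021, v=-0.521, θ=-0.062, ω=0.476
apply F[3]=-3.688 → step 4: x=-0.032, v=-0.563, θ=-0.052, ω=0.524
apply F[4]=-1.542 → step 5: x=-0.043, v=-0.579, θ=-0.042, ω=0.534
apply F[5]=-0.060 → step 6: x=-0.055, v=-0.577, θ=-0.031, ω=0.520
apply F[6]=+0.942 → step 7: x=-0.066, v=-0.562, θ=-0.021, ω=0.490
apply F[7]=+1.599 → step 8: x=-0.077, v=-0.541, θ=-0.012, ω=0.451
apply F[8]=+2.011 → step 9: x=-0.088, v=-0.515, θ=-0.003, ω=0.407
apply F[9]=+2.252 → step 10: x=-0.098, v=-0.486, θ=0.004, ω=0.363
apply F[10]=+2.373 → step 11: x=-0.107, v=-0.456, θ=0.011, ω=0.319
apply F[11]=+2.412 → step 12: x=-0.116, v=-0.427, θ=0.017, ω=0.277
apply F[12]=+2.397 → step 13: x=-0.124, v=-0.398, θ=0.022, ω=0.238
apply F[13]=+2.345 → step 14: x=-0.132, v=-0.370, θ=0.027, ω=0.202
apply F[14]=+2.271 → step 15: x=-0.139, v=-0.344, θ=0.031, ω=0.170
apply F[15]=+2.183 → step 16: x=-0.146, v=-0.319, θ=0.034, ω=0.140
apply F[16]=+2.088 → step 17: x=-0.152, v=-0.295, θ=0.036, ω=0.114
apply F[17]=+1.992 → step 18: x=-0.158, v=-0.273, θ=0.038, ω=0.091
apply F[18]=+1.895 → step 19: x=-0.163, v=-0.252, θ=0.040, ω=0.070
apply F[19]=+1.801 → step 20: x=-0.168, v=-0.232, θ=0.041, ω=0.052

Answer: x=-0.168, v=-0.232, θ=0.041, ω=0.052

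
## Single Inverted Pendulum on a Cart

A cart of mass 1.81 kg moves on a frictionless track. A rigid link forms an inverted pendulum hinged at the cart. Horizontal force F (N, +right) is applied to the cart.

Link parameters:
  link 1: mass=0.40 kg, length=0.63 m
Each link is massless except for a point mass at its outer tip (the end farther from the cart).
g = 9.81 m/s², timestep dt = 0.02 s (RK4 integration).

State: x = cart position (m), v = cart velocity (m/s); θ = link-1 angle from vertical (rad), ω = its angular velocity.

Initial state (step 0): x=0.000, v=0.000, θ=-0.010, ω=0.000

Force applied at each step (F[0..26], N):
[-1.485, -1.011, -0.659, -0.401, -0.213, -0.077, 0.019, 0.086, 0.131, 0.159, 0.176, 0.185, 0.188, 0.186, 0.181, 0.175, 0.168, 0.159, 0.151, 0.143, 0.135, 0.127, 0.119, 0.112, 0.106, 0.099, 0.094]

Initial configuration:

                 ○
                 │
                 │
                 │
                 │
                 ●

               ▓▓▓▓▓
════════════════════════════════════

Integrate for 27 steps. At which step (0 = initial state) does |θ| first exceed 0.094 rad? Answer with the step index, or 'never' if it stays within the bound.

apply F[0]=-1.485 → step 1: x=-0.000, v=-0.016, θ=-0.010, ω=0.022
apply F[1]=-1.011 → step 2: x=-0.001, v=-0.027, θ=-0.009, ω=0.036
apply F[2]=-0.659 → step 3: x=-0.001, v=-0.034, θ=-0.008, ω=0.045
apply F[3]=-0.401 → step 4: x=-0.002, v=-0.038, θ=-0.007, ω=0.049
apply F[4]=-0.213 → step 5: x=-0.003, v=-0.040, θ=-0.006, ω=0.050
apply F[5]=-0.077 → step 6: x=-0.003, v=-0.040, θ=-0.005, ω=0.049
apply F[6]=+0.019 → step 7: x=-0.004, v=-0.040, θ=-0.005, ω=0.047
apply F[7]=+0.086 → step 8: x=-0.005, v=-0.039, θ=-0.004, ω=0.043
apply F[8]=+0.131 → step 9: x=-0.006, v=-0.037, θ=-0.003, ω=0.040
apply F[9]=+0.159 → step 10: x=-0.007, v=-0.035, θ=-0.002, ω=0.036
apply F[10]=+0.176 → step 11: x=-0.007, v=-0.033, θ=-0.001, ω=0.033
apply F[11]=+0.185 → step 12: x=-0.008, v=-0.031, θ=-0.001, ω=0.029
apply F[12]=+0.188 → step 13: x=-0.008, v=-0.029, θ=-0.000, ω=0.025
apply F[13]=+0.186 → step 14: x=-0.009, v=-0.027, θ=0.000, ω=0.022
apply F[14]=+0.181 → step 15: x=-0.010, v=-0.025, θ=0.001, ω=0.019
apply F[15]=+0.175 → step 16: x=-0.010, v=-0.023, θ=0.001, ω=0.016
apply F[16]=+0.168 → step 17: x=-0.011, v=-0.021, θ=0.001, ω=0.014
apply F[17]=+0.159 → step 18: x=-0.011, v=-0.020, θ=0.002, ω=0.012
apply F[18]=+0.151 → step 19: x=-0.011, v=-0.018, θ=0.002, ω=0.010
apply F[19]=+0.143 → step 20: x=-0.012, v=-0.017, θ=0.002, ω=0.008
apply F[20]=+0.135 → step 21: x=-0.012, v=-0.015, θ=0.002, ω=0.006
apply F[21]=+0.127 → step 22: x=-0.012, v=-0.014, θ=0.002, ω=0.005
apply F[22]=+0.119 → step 23: x=-0.013, v=-0.013, θ=0.002, ω=0.004
apply F[23]=+0.112 → step 24: x=-0.013, v=-0.012, θ=0.002, ω=0.003
apply F[24]=+0.106 → step 25: x=-0.013, v=-0.011, θ=0.002, ω=0.002
apply F[25]=+0.099 → step 26: x=-0.013, v=-0.010, θ=0.002, ω=0.001
apply F[26]=+0.094 → step 27: x=-0.013, v=-0.009, θ=0.003, ω=0.000
max |θ| = 0.010 ≤ 0.094 over all 28 states.

Answer: never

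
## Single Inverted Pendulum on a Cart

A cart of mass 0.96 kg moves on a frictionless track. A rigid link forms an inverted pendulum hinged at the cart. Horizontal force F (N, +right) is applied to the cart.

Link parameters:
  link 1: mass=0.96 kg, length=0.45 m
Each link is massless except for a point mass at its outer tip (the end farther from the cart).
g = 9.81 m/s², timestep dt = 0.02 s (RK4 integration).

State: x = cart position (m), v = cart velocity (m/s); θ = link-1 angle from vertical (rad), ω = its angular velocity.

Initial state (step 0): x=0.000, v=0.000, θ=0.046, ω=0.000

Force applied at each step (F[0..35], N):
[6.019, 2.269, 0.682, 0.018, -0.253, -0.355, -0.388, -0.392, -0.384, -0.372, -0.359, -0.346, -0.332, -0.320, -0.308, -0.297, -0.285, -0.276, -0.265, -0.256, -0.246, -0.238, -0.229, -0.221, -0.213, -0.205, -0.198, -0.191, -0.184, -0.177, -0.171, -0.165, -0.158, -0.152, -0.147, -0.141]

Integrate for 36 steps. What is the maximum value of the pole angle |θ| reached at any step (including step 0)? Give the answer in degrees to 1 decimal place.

Answer: 2.6°

Derivation:
apply F[0]=+6.019 → step 1: x=0.001, v=0.116, θ=0.044, ω=-0.238
apply F[1]=+2.269 → step 2: x=0.004, v=0.156, θ=0.038, ω=-0.308
apply F[2]=+0.682 → step 3: x=0.007, v=0.163, θ=0.032, ω=-0.309
apply F[3]=+0.018 → step 4: x=0.010, v=0.158, θ=0.026, ω=-0.284
apply F[4]=-0.253 → step 5: x=0.013, v=0.148, θ=0.021, ω=-0.252
apply F[5]=-0.355 → step 6: x=0.016, v=0.137, θ=0.016, ω=-0.220
apply F[6]=-0.388 → step 7: x=0.019, v=0.126, θ=0.012, ω=-0.190
apply F[7]=-0.392 → step 8: x=0.021, v=0.116, θ=0.008, ω=-0.163
apply F[8]=-0.384 → step 9: x=0.023, v=0.106, θ=0.005, ω=-0.139
apply F[9]=-0.372 → step 10: x=0.025, v=0.098, θ=0.003, ω=-0.118
apply F[10]=-0.359 → step 11: x=0.027, v=0.090, θ=0.001, ω=-0.100
apply F[11]=-0.346 → step 12: x=0.029, v=0.083, θ=-0.001, ω=-0.084
apply F[12]=-0.332 → step 13: x=0.031, v=0.076, θ=-0.003, ω=-0.071
apply F[13]=-0.320 → step 14: x=0.032, v=0.070, θ=-0.004, ω=-0.059
apply F[14]=-0.308 → step 15: x=0.033, v=0.065, θ=-0.005, ω=-0.049
apply F[15]=-0.297 → step 16: x=0.035, v=0.060, θ=-0.006, ω=-0.040
apply F[16]=-0.285 → step 17: x=0.036, v=0.055, θ=-0.007, ω=-0.032
apply F[17]=-0.276 → step 18: x=0.037, v=0.051, θ=-0.007, ω=-0.026
apply F[18]=-0.265 → step 19: x=0.038, v=0.047, θ=-0.008, ω=-0.020
apply F[19]=-0.256 → step 20: x=0.039, v=0.043, θ=-0.008, ω=-0.015
apply F[20]=-0.246 → step 21: x=0.040, v=0.039, θ=-0.008, ω=-0.011
apply F[21]=-0.238 → step 22: x=0.040, v=0.036, θ=-0.009, ω=-0.007
apply F[22]=-0.229 → step 23: x=0.041, v=0.033, θ=-0.009, ω=-0.004
apply F[23]=-0.221 → step 24: x=0.042, v=0.030, θ=-0.009, ω=-0.002
apply F[24]=-0.213 → step 25: x=0.042, v=0.027, θ=-0.009, ω=0.001
apply F[25]=-0.205 → step 26: x=0.043, v=0.025, θ=-0.009, ω=0.003
apply F[26]=-0.198 → step 27: x=0.043, v=0.022, θ=-0.009, ω=0.004
apply F[27]=-0.191 → step 28: x=0.044, v=0.020, θ=-0.009, ω=0.006
apply F[28]=-0.184 → step 29: x=0.044, v=0.018, θ=-0.008, ω=0.007
apply F[29]=-0.177 → step 30: x=0.044, v=0.016, θ=-0.008, ω=0.008
apply F[30]=-0.171 → step 31: x=0.045, v=0.014, θ=-0.008, ω=0.008
apply F[31]=-0.165 → step 32: x=0.045, v=0.012, θ=-0.008, ω=0.009
apply F[32]=-0.158 → step 33: x=0.045, v=0.010, θ=-0.008, ω=0.009
apply F[33]=-0.152 → step 34: x=0.045, v=0.009, θ=-0.008, ω=0.010
apply F[34]=-0.147 → step 35: x=0.046, v=0.007, θ=-0.007, ω=0.010
apply F[35]=-0.141 → step 36: x=0.046, v=0.006, θ=-0.007, ω=0.010
Max |angle| over trajectory = 0.046 rad = 2.6°.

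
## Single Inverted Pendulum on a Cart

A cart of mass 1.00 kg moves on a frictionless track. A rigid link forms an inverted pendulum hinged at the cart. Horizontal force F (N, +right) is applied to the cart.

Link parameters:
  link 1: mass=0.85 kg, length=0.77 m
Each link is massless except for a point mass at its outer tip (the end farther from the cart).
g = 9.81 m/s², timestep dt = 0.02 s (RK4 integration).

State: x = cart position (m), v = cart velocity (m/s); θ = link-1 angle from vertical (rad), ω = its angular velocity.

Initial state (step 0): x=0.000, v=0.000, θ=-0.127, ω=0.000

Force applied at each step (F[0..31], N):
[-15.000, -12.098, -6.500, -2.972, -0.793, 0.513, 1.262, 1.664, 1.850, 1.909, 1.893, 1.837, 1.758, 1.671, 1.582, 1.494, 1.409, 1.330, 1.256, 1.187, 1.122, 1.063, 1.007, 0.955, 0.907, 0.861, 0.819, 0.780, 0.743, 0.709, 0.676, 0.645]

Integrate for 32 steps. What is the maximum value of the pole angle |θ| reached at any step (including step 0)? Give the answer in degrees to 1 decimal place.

apply F[0]=-15.000 → step 1: x=-0.003, v=-0.276, θ=-0.124, ω=0.323
apply F[1]=-12.098 → step 2: x=-0.010, v=-0.495, θ=-0.115, ω=0.576
apply F[2]=-6.500 → step 3: x=-0.021, v=-0.607, θ=-0.102, ω=0.692
apply F[3]=-2.972 → step 4: x=-0.034, v=-0.651, θ=-0.088, ω=0.725
apply F[4]=-0.793 → step 5: x=-0.047, v=-0.654, θ=-0.074, ω=0.708
apply F[5]=+0.513 → step 6: x=-0.060, v=-0.633, θ=-0.060, ω=0.664
apply F[6]=+1.262 → step 7: x=-0.072, v=-0.599, θ=-0.047, ω=0.607
apply F[7]=+1.664 → step 8: x=-0.084, v=-0.559, θ=-0.036, ω=0.545
apply F[8]=+1.850 → step 9: x=-0.095, v=-0.517, θ=-0.025, ω=0.482
apply F[9]=+1.909 → step 10: x=-0.105, v=-0.476, θ=-0.016, ω=0.423
apply F[10]=+1.893 → step 11: x=-0.114, v=-0.436, θ=-0.008, ω=0.368
apply F[11]=+1.837 → step 12: x=-0.122, v=-0.398, θ=-0.002, ω=0.318
apply F[12]=+1.758 → step 13: x=-0.130, v=-0.363, θ=0.004, ω=0.273
apply F[13]=+1.671 → step 14: x=-0.137, v=-0.331, θ=0.009, ω=0.233
apply F[14]=+1.582 → step 15: x=-0.143, v=-0.301, θ=0.014, ω=0.197
apply F[15]=+1.494 → step 16: x=-0.149, v=-0.274, θ=0.017, ω=0.166
apply F[16]=+1.409 → step 17: x=-0.154, v=-0.249, θ=0.020, ω=0.138
apply F[17]=+1.330 → step 18: x=-0.159, v=-0.226, θ=0.023, ω=0.114
apply F[18]=+1.256 → step 19: x=-0.163, v=-0.205, θ=0.025, ω=0.092
apply F[19]=+1.187 → step 20: x=-0.167, v=-0.185, θ=0.027, ω=0.074
apply F[20]=+1.122 → step 21: x=-0.170, v=-0.168, θ=0.028, ω=0.057
apply F[21]=+1.063 → step 22: x=-0.174, v=-0.151, θ=0.029, ω=0.043
apply F[22]=+1.007 → step 23: x=-0.176, v=-0.136, θ=0.030, ω=0.031
apply F[23]=+0.955 → step 24: x=-0.179, v=-0.122, θ=0.030, ω=0.020
apply F[24]=+0.907 → step 25: x=-0.181, v=-0.109, θ=0.030, ω=0.011
apply F[25]=+0.861 → step 26: x=-0.183, v=-0.096, θ=0.031, ω=0.003
apply F[26]=+0.819 → step 27: x=-0.185, v=-0.085, θ=0.031, ω=-0.004
apply F[27]=+0.780 → step 28: x=-0.187, v=-0.075, θ=0.030, ω=-0.010
apply F[28]=+0.743 → step 29: x=-0.188, v=-0.065, θ=0.030, ω=-0.015
apply F[29]=+0.709 → step 30: x=-0.189, v=-0.056, θ=0.030, ω=-0.019
apply F[30]=+0.676 → step 31: x=-0.190, v=-0.047, θ=0.029, ω=-0.023
apply F[31]=+0.645 → step 32: x=-0.191, v=-0.039, θ=0.029, ω=-0.026
Max |angle| over trajectory = 0.127 rad = 7.3°.

Answer: 7.3°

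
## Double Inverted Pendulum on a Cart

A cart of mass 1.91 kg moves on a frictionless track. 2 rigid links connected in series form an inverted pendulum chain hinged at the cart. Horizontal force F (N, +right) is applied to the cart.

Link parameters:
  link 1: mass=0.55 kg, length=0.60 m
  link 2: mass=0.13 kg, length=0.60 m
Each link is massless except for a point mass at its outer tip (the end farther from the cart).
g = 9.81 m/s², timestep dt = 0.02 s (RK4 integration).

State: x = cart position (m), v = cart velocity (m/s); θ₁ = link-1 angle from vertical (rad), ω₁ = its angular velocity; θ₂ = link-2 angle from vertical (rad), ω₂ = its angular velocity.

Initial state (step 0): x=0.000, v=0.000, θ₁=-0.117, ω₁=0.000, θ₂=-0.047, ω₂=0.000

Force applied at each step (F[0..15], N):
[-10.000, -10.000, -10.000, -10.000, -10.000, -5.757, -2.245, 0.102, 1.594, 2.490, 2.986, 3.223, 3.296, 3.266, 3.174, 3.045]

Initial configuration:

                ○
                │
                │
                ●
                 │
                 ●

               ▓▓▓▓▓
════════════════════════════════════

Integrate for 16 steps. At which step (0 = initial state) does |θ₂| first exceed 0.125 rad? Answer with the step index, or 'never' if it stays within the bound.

apply F[0]=-10.000 → step 1: x=-0.001, v=-0.096, θ₁=-0.116, ω₁=0.116, θ₂=-0.047, ω₂=0.030
apply F[1]=-10.000 → step 2: x=-0.004, v=-0.193, θ₁=-0.112, ω₁=0.232, θ₂=-0.046, ω₂=0.058
apply F[2]=-10.000 → step 3: x=-0.009, v=-0.289, θ₁=-0.107, ω₁=0.352, θ₂=-0.044, ω₂=0.085
apply F[3]=-10.000 → step 4: x=-0.015, v=-0.387, θ₁=-0.098, ω₁=0.475, θ₂=-0.042, ω₂=0.110
apply F[4]=-10.000 → step 5: x=-0.024, v=-0.485, θ₁=-0.088, ω₁=0.603, θ₂=-0.040, ω₂=0.132
apply F[5]=-5.757 → step 6: x=-0.034, v=-0.539, θ₁=-0.075, ω₁=0.664, θ₂=-0.037, ω₂=0.149
apply F[6]=-2.245 → step 7: x=-0.045, v=-0.558, θ₁=-0.062, ω₁=0.671, θ₂=-0.034, ω₂=0.162
apply F[7]=+0.102 → step 8: x=-0.056, v=-0.553, θ₁=-0.048, ω₁=0.643, θ₂=-0.031, ω₂=0.170
apply F[8]=+1.594 → step 9: x=-0.067, v=-0.534, θ₁=-0.036, ω₁=0.596, θ₂=-0.027, ω₂=0.176
apply F[9]=+2.490 → step 10: x=-0.078, v=-0.506, θ₁=-0.025, ω₁=0.539, θ₂=-0.024, ω₂=0.177
apply F[10]=+2.986 → step 11: x=-0.088, v=-0.473, θ₁=-0.015, ω₁=0.478, θ₂=-0.020, ω₂=0.176
apply F[11]=+3.223 → step 12: x=-0.097, v=-0.439, θ₁=-0.006, ω₁=0.418, θ₂=-0.017, ω₂=0.173
apply F[12]=+3.296 → step 13: x=-0.105, v=-0.404, θ₁=0.002, ω₁=0.361, θ₂=-0.013, ω₂=0.168
apply F[13]=+3.266 → step 14: x=-0.113, v=-0.370, θ₁=0.009, ω₁=0.308, θ₂=-0.010, ω₂=0.161
apply F[14]=+3.174 → step 15: x=-0.120, v=-0.338, θ₁=0.015, ω₁=0.259, θ₂=-0.007, ω₂=0.153
apply F[15]=+3.045 → step 16: x=-0.126, v=-0.307, θ₁=0.019, ω₁=0.215, θ₂=-0.004, ω₂=0.144
max |θ₂| = 0.047 ≤ 0.125 over all 17 states.

Answer: never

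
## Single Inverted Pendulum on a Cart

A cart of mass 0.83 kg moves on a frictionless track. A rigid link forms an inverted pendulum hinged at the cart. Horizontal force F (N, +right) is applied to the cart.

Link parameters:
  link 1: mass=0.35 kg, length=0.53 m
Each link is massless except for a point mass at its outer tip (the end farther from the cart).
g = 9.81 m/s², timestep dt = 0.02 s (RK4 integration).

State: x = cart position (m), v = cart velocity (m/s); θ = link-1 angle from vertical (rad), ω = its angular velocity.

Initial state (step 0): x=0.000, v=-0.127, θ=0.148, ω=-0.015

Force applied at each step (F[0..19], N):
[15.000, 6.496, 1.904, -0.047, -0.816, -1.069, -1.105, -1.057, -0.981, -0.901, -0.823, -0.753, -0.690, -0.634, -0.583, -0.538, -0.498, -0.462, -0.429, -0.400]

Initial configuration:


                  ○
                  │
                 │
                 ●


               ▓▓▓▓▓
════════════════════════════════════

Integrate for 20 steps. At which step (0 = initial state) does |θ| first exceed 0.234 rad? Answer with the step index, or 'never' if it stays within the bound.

apply F[0]=+15.000 → step 1: x=0.001, v=0.220, θ=0.142, ω=-0.608
apply F[1]=+6.496 → step 2: x=0.007, v=0.364, θ=0.127, ω=-0.829
apply F[2]=+1.904 → step 3: x=0.014, v=0.401, θ=0.111, ω=-0.853
apply F[3]=-0.047 → step 4: x=0.022, v=0.391, θ=0.094, ω=-0.798
apply F[4]=-0.816 → step 5: x=0.030, v=0.365, θ=0.079, ω=-0.716
apply F[5]=-1.069 → step 6: x=0.037, v=0.333, θ=0.066, ω=-0.630
apply F[6]=-1.105 → step 7: x=0.043, v=0.302, θ=0.054, ω=-0.549
apply F[7]=-1.057 → step 8: x=0.049, v=0.273, θ=0.044, ω=-0.476
apply F[8]=-0.981 → step 9: x=0.054, v=0.246, θ=0.035, ω=-0.411
apply F[9]=-0.901 → step 10: x=0.059, v=0.222, θ=0.027, ω=-0.354
apply F[10]=-0.823 → step 11: x=0.063, v=0.200, θ=0.020, ω=-0.304
apply F[11]=-0.753 → step 12: x=0.067, v=0.180, θ=0.015, ω=-0.260
apply F[12]=-0.690 → step 13: x=0.070, v=0.163, θ=0.010, ω=-0.222
apply F[13]=-0.634 → step 14: x=0.073, v=0.147, θ=0.006, ω=-0.189
apply F[14]=-0.583 → step 15: x=0.076, v=0.132, θ=0.002, ω=-0.161
apply F[15]=-0.538 → step 16: x=0.079, v=0.119, θ=-0.001, ω=-0.136
apply F[16]=-0.498 → step 17: x=0.081, v=0.107, θ=-0.003, ω=-0.114
apply F[17]=-0.462 → step 18: x=0.083, v=0.097, θ=-0.005, ω=-0.095
apply F[18]=-0.429 → step 19: x=0.085, v=0.087, θ=-0.007, ω=-0.079
apply F[19]=-0.400 → step 20: x=0.086, v=0.078, θ=-0.008, ω=-0.065
max |θ| = 0.148 ≤ 0.234 over all 21 states.

Answer: never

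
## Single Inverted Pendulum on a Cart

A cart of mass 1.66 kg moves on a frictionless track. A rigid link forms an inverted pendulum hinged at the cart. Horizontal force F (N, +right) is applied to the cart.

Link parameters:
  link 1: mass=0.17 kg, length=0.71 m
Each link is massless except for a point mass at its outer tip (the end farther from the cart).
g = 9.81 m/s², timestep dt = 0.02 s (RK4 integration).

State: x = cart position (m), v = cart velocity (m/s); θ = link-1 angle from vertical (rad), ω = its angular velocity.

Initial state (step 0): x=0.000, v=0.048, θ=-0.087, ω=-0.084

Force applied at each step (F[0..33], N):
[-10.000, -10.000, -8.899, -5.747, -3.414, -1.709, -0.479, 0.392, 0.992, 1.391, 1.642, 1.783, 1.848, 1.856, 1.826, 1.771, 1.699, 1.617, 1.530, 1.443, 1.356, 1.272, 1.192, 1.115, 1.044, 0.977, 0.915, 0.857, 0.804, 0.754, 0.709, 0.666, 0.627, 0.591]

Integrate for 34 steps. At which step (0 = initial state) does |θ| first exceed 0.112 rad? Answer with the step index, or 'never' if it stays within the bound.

apply F[0]=-10.000 → step 1: x=-0.000, v=-0.071, θ=-0.087, ω=0.058
apply F[1]=-10.000 → step 2: x=-0.003, v=-0.189, θ=-0.085, ω=0.201
apply F[2]=-8.899 → step 3: x=-0.008, v=-0.295, θ=-0.079, ω=0.326
apply F[3]=-5.747 → step 4: x=-0.014, v=-0.363, θ=-0.072, ω=0.401
apply F[4]=-3.414 → step 5: x=-0.022, v=-0.402, θ=-0.064, ω=0.438
apply F[5]=-1.709 → step 6: x=-0.030, v=-0.422, θ=-0.055, ω=0.449
apply F[6]=-0.479 → step 7: x=-0.039, v=-0.426, θ=-0.046, ω=0.441
apply F[7]=+0.392 → step 8: x=-0.047, v=-0.421, θ=-0.037, ω=0.422
apply F[8]=+0.992 → step 9: x=-0.055, v=-0.408, θ=-0.029, ω=0.395
apply F[9]=+1.391 → step 10: x=-0.063, v=-0.391, θ=-0.022, ω=0.364
apply F[10]=+1.642 → step 11: x=-0.071, v=-0.371, θ=-0.015, ω=0.331
apply F[11]=+1.783 → step 12: x=-0.078, v=-0.349, θ=-0.008, ω=0.297
apply F[12]=+1.848 → step 13: x=-0.085, v=-0.327, θ=-0.003, ω=0.264
apply F[13]=+1.856 → step 14: x=-0.091, v=-0.304, θ=0.002, ω=0.232
apply F[14]=+1.826 → step 15: x=-0.097, v=-0.283, θ=0.007, ω=0.202
apply F[15]=+1.771 → step 16: x=-0.103, v=-0.261, θ=0.010, ω=0.175
apply F[16]=+1.699 → step 17: x=-0.108, v=-0.241, θ=0.014, ω=0.150
apply F[17]=+1.617 → step 18: x=-0.112, v=-0.222, θ=0.016, ω=0.127
apply F[18]=+1.530 → step 19: x=-0.116, v=-0.204, θ=0.019, ω=0.106
apply F[19]=+1.443 → step 20: x=-0.120, v=-0.187, θ=0.021, ω=0.088
apply F[20]=+1.356 → step 21: x=-0.124, v=-0.171, θ=0.022, ω=0.071
apply F[21]=+1.272 → step 22: x=-0.127, v=-0.156, θ=0.023, ω=0.057
apply F[22]=+1.192 → step 23: x=-0.130, v=-0.142, θ=0.024, ω=0.044
apply F[23]=+1.115 → step 24: x=-0.133, v=-0.129, θ=0.025, ω=0.032
apply F[24]=+1.044 → step 25: x=-0.135, v=-0.117, θ=0.026, ω=0.022
apply F[25]=+0.977 → step 26: x=-0.138, v=-0.106, θ=0.026, ω=0.014
apply F[26]=+0.915 → step 27: x=-0.140, v=-0.095, θ=0.026, ω=0.006
apply F[27]=+0.857 → step 28: x=-0.141, v=-0.086, θ=0.026, ω=-0.000
apply F[28]=+0.804 → step 29: x=-0.143, v=-0.077, θ=0.026, ω=-0.006
apply F[29]=+0.754 → step 30: x=-0.145, v=-0.068, θ=0.026, ω=-0.011
apply F[30]=+0.709 → step 31: x=-0.146, v=-0.060, θ=0.026, ω=-0.015
apply F[31]=+0.666 → step 32: x=-0.147, v=-0.052, θ=0.026, ω=-0.018
apply F[32]=+0.627 → step 33: x=-0.148, v=-0.045, θ=0.025, ω=-0.021
apply F[33]=+0.591 → step 34: x=-0.149, v=-0.039, θ=0.025, ω=-0.024
max |θ| = 0.087 ≤ 0.112 over all 35 states.

Answer: never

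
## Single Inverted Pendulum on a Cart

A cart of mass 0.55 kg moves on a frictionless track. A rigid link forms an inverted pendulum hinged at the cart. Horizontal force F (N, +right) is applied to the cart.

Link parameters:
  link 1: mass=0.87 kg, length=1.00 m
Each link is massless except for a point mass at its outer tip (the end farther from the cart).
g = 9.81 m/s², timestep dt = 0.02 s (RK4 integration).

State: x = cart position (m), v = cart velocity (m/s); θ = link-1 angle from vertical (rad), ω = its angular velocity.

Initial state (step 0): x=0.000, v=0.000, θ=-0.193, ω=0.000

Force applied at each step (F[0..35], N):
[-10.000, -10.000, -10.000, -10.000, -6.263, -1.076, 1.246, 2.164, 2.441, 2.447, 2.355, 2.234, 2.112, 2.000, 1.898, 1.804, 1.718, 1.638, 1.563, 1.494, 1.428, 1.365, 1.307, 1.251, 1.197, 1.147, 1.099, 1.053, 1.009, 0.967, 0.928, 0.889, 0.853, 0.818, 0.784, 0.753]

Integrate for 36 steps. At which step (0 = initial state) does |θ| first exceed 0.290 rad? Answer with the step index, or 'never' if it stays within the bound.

Answer: never

Derivation:
apply F[0]=-10.000 → step 1: x=-0.003, v=-0.289, θ=-0.191, ω=0.246
apply F[1]=-10.000 → step 2: x=-0.012, v=-0.581, θ=-0.183, ω=0.496
apply F[2]=-10.000 → step 3: x=-0.026, v=-0.878, θ=-0.171, ω=0.754
apply F[3]=-10.000 → step 4: x=-0.047, v=-1.184, θ=-0.153, ω=1.024
apply F[4]=-6.263 → step 5: x=-0.072, v=-1.367, θ=-0.131, ω=1.178
apply F[5]=-1.076 → step 6: x=-0.100, v=-1.375, θ=-0.107, ω=1.162
apply F[6]=+1.246 → step 7: x=-0.126, v=-1.305, θ=-0.085, ω=1.074
apply F[7]=+2.164 → step 8: x=-0.152, v=-1.206, θ=-0.065, ω=0.961
apply F[8]=+2.441 → step 9: x=-0.175, v=-1.102, θ=-0.047, ω=0.846
apply F[9]=+2.447 → step 10: x=-0.196, v=-1.002, θ=-0.031, ω=0.739
apply F[10]=+2.355 → step 11: x=-0.215, v=-0.910, θ=-0.017, ω=0.641
apply F[11]=+2.234 → step 12: x=-0.232, v=-0.825, θ=-0.005, ω=0.555
apply F[12]=+2.112 → step 13: x=-0.248, v=-0.748, θ=0.005, ω=0.478
apply F[13]=+2.000 → step 14: x=-0.262, v=-0.679, θ=0.014, ω=0.410
apply F[14]=+1.898 → step 15: x=-0.275, v=-0.615, θ=0.022, ω=0.350
apply F[15]=+1.804 → step 16: x=-0.287, v=-0.557, θ=0.028, ω=0.297
apply F[16]=+1.718 → step 17: x=-0.297, v=-0.504, θ=0.034, ω=0.250
apply F[17]=+1.638 → step 18: x=-0.307, v=-0.456, θ=0.038, ω=0.209
apply F[18]=+1.563 → step 19: x=-0.316, v=-0.412, θ=0.042, ω=0.173
apply F[19]=+1.494 → step 20: x=-0.323, v=-0.371, θ=0.045, ω=0.141
apply F[20]=+1.428 → step 21: x=-0.331, v=-0.333, θ=0.048, ω=0.112
apply F[21]=+1.365 → step 22: x=-0.337, v=-0.299, θ=0.050, ω=0.087
apply F[22]=+1.307 → step 23: x=-0.342, v=-0.267, θ=0.051, ω=0.066
apply F[23]=+1.251 → step 24: x=-0.348, v=-0.238, θ=0.052, ω=0.046
apply F[24]=+1.197 → step 25: x=-0.352, v=-0.211, θ=0.053, ω=0.030
apply F[25]=+1.147 → step 26: x=-0.356, v=-0.186, θ=0.053, ω=0.015
apply F[26]=+1.099 → step 27: x=-0.359, v=-0.162, θ=0.054, ω=0.002
apply F[27]=+1.053 → step 28: x=-0.363, v=-0.141, θ=0.054, ω=-0.009
apply F[28]=+1.009 → step 29: x=-0.365, v=-0.121, θ=0.053, ω=-0.018
apply F[29]=+0.967 → step 30: x=-0.367, v=-0.102, θ=0.053, ω=-0.026
apply F[30]=+0.928 → step 31: x=-0.369, v=-0.085, θ=0.052, ω=-0.033
apply F[31]=+0.889 → step 32: x=-0.371, v=-0.069, θ=0.052, ω=-0.039
apply F[32]=+0.853 → step 33: x=-0.372, v=-0.053, θ=0.051, ω=-0.045
apply F[33]=+0.818 → step 34: x=-0.373, v=-0.039, θ=0.050, ω=-0.049
apply F[34]=+0.784 → step 35: x=-0.374, v=-0.026, θ=0.049, ω=-0.052
apply F[35]=+0.753 → step 36: x=-0.374, v=-0.014, θ=0.048, ω=-0.055
max |θ| = 0.193 ≤ 0.290 over all 37 states.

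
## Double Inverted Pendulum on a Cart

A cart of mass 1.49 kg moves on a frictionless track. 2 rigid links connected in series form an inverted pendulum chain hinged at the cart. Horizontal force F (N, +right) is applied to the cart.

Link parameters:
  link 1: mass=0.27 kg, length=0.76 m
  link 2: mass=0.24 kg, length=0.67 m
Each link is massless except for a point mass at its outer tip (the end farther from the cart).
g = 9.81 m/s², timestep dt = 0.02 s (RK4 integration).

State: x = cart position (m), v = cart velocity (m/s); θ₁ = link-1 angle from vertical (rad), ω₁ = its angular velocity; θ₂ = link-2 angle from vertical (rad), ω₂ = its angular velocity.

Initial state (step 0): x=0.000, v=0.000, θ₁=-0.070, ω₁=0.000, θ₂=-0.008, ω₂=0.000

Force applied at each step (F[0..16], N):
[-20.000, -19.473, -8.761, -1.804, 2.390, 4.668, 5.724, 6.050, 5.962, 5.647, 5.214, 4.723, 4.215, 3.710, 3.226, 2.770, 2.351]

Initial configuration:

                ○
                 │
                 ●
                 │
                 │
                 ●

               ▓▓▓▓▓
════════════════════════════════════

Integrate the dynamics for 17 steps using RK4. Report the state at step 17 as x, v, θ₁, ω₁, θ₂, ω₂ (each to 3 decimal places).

Answer: x=-0.100, v=0.082, θ₁=0.039, ω₁=-0.085, θ₂=0.019, ω₂=0.008

Derivation:
apply F[0]=-20.000 → step 1: x=-0.003, v=-0.263, θ₁=-0.067, ω₁=0.313, θ₂=-0.008, ω₂=0.037
apply F[1]=-19.473 → step 2: x=-0.010, v=-0.520, θ₁=-0.058, ω₁=0.621, θ₂=-0.007, ω₂=0.069
apply F[2]=-8.761 → step 3: x=-0.022, v=-0.635, θ₁=-0.044, ω₁=0.747, θ₂=-0.005, ω₂=0.094
apply F[3]=-1.804 → step 4: x=-0.035, v=-0.656, θ₁=-0.029, ω₁=0.760, θ₂=-0.003, ω₂=0.111
apply F[4]=+2.390 → step 5: x=-0.048, v=-0.623, θ₁=-0.014, ω₁=0.706, θ₂=-0.001, ω₂=0.121
apply F[5]=+4.668 → step 6: x=-0.060, v=-0.560, θ₁=-0.001, ω₁=0.619, θ₂=0.002, ω₂=0.126
apply F[6]=+5.724 → step 7: x=-0.070, v=-0.483, θ₁=0.010, ω₁=0.520, θ₂=0.004, ω₂=0.125
apply F[7]=+6.050 → step 8: x=-0.079, v=-0.403, θ₁=0.020, ω₁=0.420, θ₂=0.007, ω₂=0.120
apply F[8]=+5.962 → step 9: x=-0.086, v=-0.325, θ₁=0.027, ω₁=0.327, θ₂=0.009, ω₂=0.111
apply F[9]=+5.647 → step 10: x=-0.092, v=-0.251, θ₁=0.033, ω₁=0.242, θ₂=0.011, ω₂=0.100
apply F[10]=+5.214 → step 11: x=-0.096, v=-0.183, θ₁=0.037, ω₁=0.168, θ₂=0.013, ω₂=0.087
apply F[11]=+4.723 → step 12: x=-0.099, v=-0.123, θ₁=0.040, ω₁=0.104, θ₂=0.015, ω₂=0.074
apply F[12]=+4.215 → step 13: x=-0.101, v=-0.069, θ₁=0.041, ω₁=0.049, θ₂=0.016, ω₂=0.060
apply F[13]=+3.710 → step 14: x=-0.102, v=-0.022, θ₁=0.042, ω₁=0.004, θ₂=0.017, ω₂=0.046
apply F[14]=+3.226 → step 15: x=-0.102, v=0.019, θ₁=0.042, ω₁=-0.033, θ₂=0.018, ω₂=0.032
apply F[15]=+2.770 → step 16: x=-0.101, v=0.053, θ₁=0.041, ω₁=-0.062, θ₂=0.019, ω₂=0.020
apply F[16]=+2.351 → step 17: x=-0.100, v=0.082, θ₁=0.039, ω₁=-0.085, θ₂=0.019, ω₂=0.008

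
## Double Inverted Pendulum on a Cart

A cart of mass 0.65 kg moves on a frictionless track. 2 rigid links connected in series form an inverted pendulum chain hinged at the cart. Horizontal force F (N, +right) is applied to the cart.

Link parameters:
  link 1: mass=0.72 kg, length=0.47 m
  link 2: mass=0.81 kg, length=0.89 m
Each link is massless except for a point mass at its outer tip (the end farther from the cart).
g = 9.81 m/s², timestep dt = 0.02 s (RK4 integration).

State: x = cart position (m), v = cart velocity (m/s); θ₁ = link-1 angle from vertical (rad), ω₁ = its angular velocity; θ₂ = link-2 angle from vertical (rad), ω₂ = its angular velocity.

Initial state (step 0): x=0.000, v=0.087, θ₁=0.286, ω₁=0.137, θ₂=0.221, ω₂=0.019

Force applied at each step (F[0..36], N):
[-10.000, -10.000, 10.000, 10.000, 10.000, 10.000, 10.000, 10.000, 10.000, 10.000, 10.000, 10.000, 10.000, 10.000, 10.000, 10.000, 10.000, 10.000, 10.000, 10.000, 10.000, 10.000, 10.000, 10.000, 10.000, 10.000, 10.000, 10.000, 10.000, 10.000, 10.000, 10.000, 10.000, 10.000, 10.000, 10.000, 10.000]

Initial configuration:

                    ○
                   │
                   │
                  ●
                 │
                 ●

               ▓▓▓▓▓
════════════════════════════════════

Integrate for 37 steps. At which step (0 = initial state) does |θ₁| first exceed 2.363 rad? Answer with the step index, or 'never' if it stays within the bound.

Answer: 30

Derivation:
apply F[0]=-10.000 → step 1: x=-0.002, v=-0.275, θ₁=0.297, ω₁=1.007, θ₂=0.221, ω₂=0.006
apply F[1]=-10.000 → step 2: x=-0.011, v=-0.625, θ₁=0.326, ω₁=1.857, θ₂=0.221, ω₂=-0.007
apply F[2]=+10.000 → step 3: x=-0.022, v=-0.477, θ₁=0.362, ω₁=1.759, θ₂=0.221, ω₂=-0.066
apply F[3]=+10.000 → step 4: x=-0.030, v=-0.342, θ₁=0.397, ω₁=1.722, θ₂=0.219, ω₂=-0.141
apply F[4]=+10.000 → step 5: x=-0.036, v=-0.217, θ₁=0.431, ω₁=1.736, θ₂=0.215, ω₂=-0.231
apply F[5]=+10.000 → step 6: x=-0.039, v=-0.100, θ₁=0.467, ω₁=1.793, θ₂=0.209, ω₂=-0.336
apply F[6]=+10.000 → step 7: x=-0.040, v=0.013, θ₁=0.503, ω₁=1.887, θ₂=0.201, ω₂=-0.453
apply F[7]=+10.000 → step 8: x=-0.038, v=0.124, θ₁=0.542, ω₁=2.011, θ₂=0.191, ω₂=-0.581
apply F[8]=+10.000 → step 9: x=-0.035, v=0.235, θ₁=0.584, ω₁=2.160, θ₂=0.178, ω₂=-0.719
apply F[9]=+10.000 → step 10: x=-0.029, v=0.349, θ₁=0.629, ω₁=2.325, θ₂=0.162, ω₂=-0.864
apply F[10]=+10.000 → step 11: x=-0.021, v=0.468, θ₁=0.677, ω₁=2.502, θ₂=0.143, ω₂=-1.015
apply F[11]=+10.000 → step 12: x=-0.010, v=0.594, θ₁=0.729, ω₁=2.684, θ₂=0.122, ω₂=-1.169
apply F[12]=+10.000 → step 13: x=0.003, v=0.728, θ₁=0.784, ω₁=2.866, θ₂=0.097, ω₂=-1.323
apply F[13]=+10.000 → step 14: x=0.019, v=0.873, θ₁=0.844, ω₁=3.047, θ₂=0.069, ω₂=-1.475
apply F[14]=+10.000 → step 15: x=0.038, v=1.027, θ₁=0.906, ω₁=3.223, θ₂=0.038, ω₂=-1.624
apply F[15]=+10.000 → step 16: x=0.060, v=1.191, θ₁=0.972, ω₁=3.395, θ₂=0.004, ω₂=-1.767
apply F[16]=+10.000 → step 17: x=0.086, v=1.365, θ₁=1.042, ω₁=3.563, θ₂=-0.033, ω₂=-1.903
apply F[17]=+10.000 → step 18: x=0.115, v=1.549, θ₁=1.115, ω₁=3.730, θ₂=-0.072, ω₂=-2.032
apply F[18]=+10.000 → step 19: x=0.148, v=1.743, θ₁=1.191, ω₁=3.900, θ₂=-0.114, ω₂=-2.152
apply F[19]=+10.000 → step 20: x=0.185, v=1.946, θ₁=1.271, ω₁=4.076, θ₂=-0.158, ω₂=-2.262
apply F[20]=+10.000 → step 21: x=0.226, v=2.159, θ₁=1.354, ω₁=4.265, θ₂=-0.205, ω₂=-2.362
apply F[21]=+10.000 → step 22: x=0.271, v=2.382, θ₁=1.442, ω₁=4.474, θ₂=-0.253, ω₂=-2.449
apply F[22]=+10.000 → step 23: x=0.321, v=2.617, θ₁=1.534, ω₁=4.713, θ₂=-0.302, ω₂=-2.521
apply F[23]=+10.000 → step 24: x=0.376, v=2.869, θ₁=1.631, ω₁=4.996, θ₂=-0.353, ω₂=-2.575
apply F[24]=+10.000 → step 25: x=0.436, v=3.141, θ₁=1.734, ω₁=5.342, θ₂=-0.405, ω₂=-2.607
apply F[25]=+10.000 → step 26: x=0.502, v=3.445, θ₁=1.845, ω₁=5.779, θ₂=-0.458, ω₂=-2.610
apply F[26]=+10.000 → step 27: x=0.574, v=3.797, θ₁=1.966, ω₁=6.351, θ₂=-0.509, ω₂=-2.578
apply F[27]=+10.000 → step 28: x=0.654, v=4.227, θ₁=2.100, ω₁=7.124, θ₂=-0.560, ω₂=-2.504
apply F[28]=+10.000 → step 29: x=0.744, v=4.785, θ₁=2.253, ω₁=8.204, θ₂=-0.609, ω₂=-2.392
apply F[29]=+10.000 → step 30: x=0.847, v=5.556, θ₁=2.431, ω₁=9.730, θ₂=-0.656, ω₂=-2.290
apply F[30]=+10.000 → step 31: x=0.968, v=6.624, θ₁=2.645, ω₁=11.726, θ₂=-0.702, ω₂=-2.412
apply F[31]=+10.000 → step 32: x=1.113, v=7.799, θ₁=2.899, ω₁=13.434, θ₂=-0.758, ω₂=-3.297
apply F[32]=+10.000 → step 33: x=1.276, v=8.413, θ₁=3.172, ω₁=13.624, θ₂=-0.841, ω₂=-5.097
apply F[33]=+10.000 → step 34: x=1.445, v=8.379, θ₁=3.440, ω₁=13.213, θ₂=-0.962, ω₂=-7.004
apply F[34]=+10.000 → step 35: x=1.609, v=7.953, θ₁=3.704, ω₁=13.283, θ₂=-1.120, ω₂=-8.779
apply F[35]=+10.000 → step 36: x=1.760, v=7.045, θ₁=3.975, ω₁=13.898, θ₂=-1.313, ω₂=-10.567
apply F[36]=+10.000 → step 37: x=1.885, v=5.371, θ₁=4.260, ω₁=14.481, θ₂=-1.542, ω₂=-12.171
|θ₁| = 2.431 > 2.363 first at step 30.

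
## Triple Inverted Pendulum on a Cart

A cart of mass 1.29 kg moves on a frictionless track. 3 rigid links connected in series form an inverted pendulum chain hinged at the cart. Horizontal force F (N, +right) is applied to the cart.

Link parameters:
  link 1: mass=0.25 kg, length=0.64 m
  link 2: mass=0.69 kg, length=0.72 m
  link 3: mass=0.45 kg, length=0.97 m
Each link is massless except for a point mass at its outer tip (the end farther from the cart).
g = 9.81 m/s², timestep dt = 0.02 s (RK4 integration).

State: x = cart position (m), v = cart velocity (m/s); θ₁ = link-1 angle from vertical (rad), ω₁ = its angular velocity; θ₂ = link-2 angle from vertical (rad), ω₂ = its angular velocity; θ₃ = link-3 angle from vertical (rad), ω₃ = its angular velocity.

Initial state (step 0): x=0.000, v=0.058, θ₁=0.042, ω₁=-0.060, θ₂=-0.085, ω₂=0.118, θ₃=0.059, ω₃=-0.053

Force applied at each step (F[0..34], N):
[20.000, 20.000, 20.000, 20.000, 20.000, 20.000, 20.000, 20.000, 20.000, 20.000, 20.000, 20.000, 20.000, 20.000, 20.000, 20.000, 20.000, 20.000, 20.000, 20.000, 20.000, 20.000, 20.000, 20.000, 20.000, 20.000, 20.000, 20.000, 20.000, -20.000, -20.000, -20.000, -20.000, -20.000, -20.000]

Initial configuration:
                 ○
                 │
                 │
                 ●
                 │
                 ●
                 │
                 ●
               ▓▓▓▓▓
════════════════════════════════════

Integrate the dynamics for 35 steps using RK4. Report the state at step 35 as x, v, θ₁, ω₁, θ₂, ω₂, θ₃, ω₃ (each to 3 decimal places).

Answer: x=2.399, v=1.319, θ₁=-2.444, ω₁=-7.906, θ₂=-2.133, ω₂=-1.140, θ₃=-1.558, ω₃=-8.882

Derivation:
apply F[0]=+20.000 → step 1: x=0.004, v=0.360, θ₁=0.038, ω₁=-0.350, θ₂=-0.085, ω₂=-0.091, θ₃=0.058, ω₃=-0.007
apply F[1]=+20.000 → step 2: x=0.014, v=0.663, θ₁=0.028, ω₁=-0.655, θ₂=-0.089, ω₂=-0.289, θ₃=0.059, ω₃=0.039
apply F[2]=+20.000 → step 3: x=0.031, v=0.969, θ₁=0.012, ω₁=-0.985, θ₂=-0.096, ω₂=-0.468, θ₃=0.060, ω₃=0.084
apply F[3]=+20.000 → step 4: x=0.053, v=1.279, θ₁=-0.012, ω₁=-1.351, θ₂=-0.107, ω₂=-0.621, θ₃=0.062, ω₃=0.129
apply F[4]=+20.000 → step 5: x=0.082, v=1.593, θ₁=-0.043, ω₁=-1.762, θ₂=-0.121, ω₂=-0.741, θ₃=0.065, ω₃=0.172
apply F[5]=+20.000 → step 6: x=0.117, v=1.911, θ₁=-0.083, ω₁=-2.223, θ₂=-0.136, ω₂=-0.818, θ₃=0.069, ω₃=0.208
apply F[6]=+20.000 → step 7: x=0.158, v=2.229, θ₁=-0.132, ω₁=-2.729, θ₂=-0.153, ω₂=-0.854, θ₃=0.073, ω₃=0.234
apply F[7]=+20.000 → step 8: x=0.206, v=2.542, θ₁=-0.192, ω₁=-3.260, θ₂=-0.170, ω₂=-0.859, θ₃=0.078, ω₃=0.240
apply F[8]=+20.000 → step 9: x=0.260, v=2.842, θ₁=-0.262, ω₁=-3.768, θ₂=-0.188, ω₂=-0.866, θ₃=0.083, ω₃=0.221
apply F[9]=+20.000 → step 10: x=0.320, v=3.119, θ₁=-0.342, ω₁=-4.198, θ₂=-0.205, ω₂=-0.924, θ₃=0.087, ω₃=0.174
apply F[10]=+20.000 → step 11: x=0.385, v=3.372, θ₁=-0.429, ω₁=-4.506, θ₂=-0.225, ω₂=-1.075, θ₃=0.090, ω₃=0.102
apply F[11]=+20.000 → step 12: x=0.454, v=3.600, θ₁=-0.521, ω₁=-4.688, θ₂=-0.249, ω₂=-1.334, θ₃=0.091, ω₃=0.012
apply F[12]=+20.000 → step 13: x=0.528, v=3.808, θ₁=-0.616, ω₁=-4.761, θ₂=-0.279, ω₂=-1.691, θ₃=0.090, ω₃=-0.089
apply F[13]=+20.000 → step 14: x=0.606, v=4.000, θ₁=-0.711, ω₁=-4.746, θ₂=-0.317, ω₂=-2.128, θ₃=0.087, ω₃=-0.199
apply F[14]=+20.000 → step 15: x=0.688, v=4.179, θ₁=-0.805, ω₁=-4.658, θ₂=-0.365, ω₂=-2.625, θ₃=0.082, ω₃=-0.321
apply F[15]=+20.000 → step 16: x=0.774, v=4.345, θ₁=-0.897, ω₁=-4.501, θ₂=-0.423, ω₂=-3.167, θ₃=0.074, ω₃=-0.458
apply F[16]=+20.000 → step 17: x=0.862, v=4.498, θ₁=-0.985, ω₁=-4.273, θ₂=-0.492, ω₂=-3.743, θ₃=0.064, ω₃=-0.616
apply F[17]=+20.000 → step 18: x=0.953, v=4.636, θ₁=-1.068, ω₁=-3.971, θ₂=-0.572, ω₂=-4.340, θ₃=0.049, ω₃=-0.805
apply F[18]=+20.000 → step 19: x=1.047, v=4.757, θ₁=-1.143, ω₁=-3.592, θ₂=-0.665, ω₂=-4.950, θ₃=0.031, ω₃=-1.035
apply F[19]=+20.000 → step 20: x=1.143, v=4.855, θ₁=-1.211, ω₁=-3.141, θ₂=-0.770, ω₂=-5.559, θ₃=0.008, ω₃=-1.322
apply F[20]=+20.000 → step 21: x=1.241, v=4.923, θ₁=-1.269, ω₁=-2.638, θ₂=-0.888, ω₂=-6.144, θ₃=-0.022, ω₃=-1.684
apply F[21]=+20.000 → step 22: x=1.340, v=4.952, θ₁=-1.316, ω₁=-2.134, θ₂=-1.016, ω₂=-6.666, θ₃=-0.060, ω₃=-2.142
apply F[22]=+20.000 → step 23: x=1.439, v=4.935, θ₁=-1.355, ω₁=-1.726, θ₂=-1.153, ω₂=-7.049, θ₃=-0.109, ω₃=-2.709
apply F[23]=+20.000 → step 24: x=1.537, v=4.880, θ₁=-1.387, ω₁=-1.555, θ₂=-1.296, ω₂=-7.186, θ₃=-0.169, ω₃=-3.372
apply F[24]=+20.000 → step 25: x=1.634, v=4.810, θ₁=-1.419, ω₁=-1.725, θ₂=-1.439, ω₂=-6.998, θ₃=-0.244, ω₃=-4.077
apply F[25]=+20.000 → step 26: x=1.730, v=4.755, θ₁=-1.458, ω₁=-2.225, θ₂=-1.574, ω₂=-6.497, θ₃=-0.332, ω₃=-4.757
apply F[26]=+20.000 → step 27: x=1.825, v=4.727, θ₁=-1.510, ω₁=-2.939, θ₂=-1.697, ω₂=-5.763, θ₃=-0.434, ω₃=-5.372
apply F[27]=+20.000 → step 28: x=1.919, v=4.718, θ₁=-1.576, ω₁=-3.750, θ₂=-1.803, ω₂=-4.873, θ₃=-0.547, ω₃=-5.925
apply F[28]=+20.000 → step 29: x=2.013, v=4.708, θ₁=-1.660, ω₁=-4.586, θ₂=-1.891, ω₂=-3.869, θ₃=-0.671, ω₃=-6.445
apply F[29]=-20.000 → step 30: x=2.103, v=4.300, θ₁=-1.757, ω₁=-5.181, θ₂=-1.962, ω₂=-3.250, θ₃=-0.802, ω₃=-6.653
apply F[30]=-20.000 → step 31: x=2.185, v=3.851, θ₁=-1.868, ω₁=-5.856, θ₂=-2.021, ω₂=-2.569, θ₃=-0.937, ω₃=-6.905
apply F[31]=-20.000 → step 32: x=2.257, v=3.338, θ₁=-1.992, ω₁=-6.607, θ₂=-2.065, ω₂=-1.848, θ₃=-1.078, ω₃=-7.238
apply F[32]=-20.000 → step 33: x=2.318, v=2.736, θ₁=-2.132, ω₁=-7.361, θ₂=-2.095, ω₂=-1.191, θ₃=-1.227, ω₃=-7.694
apply F[33]=-20.000 → step 34: x=2.366, v=2.042, θ₁=-2.285, ω₁=-7.895, θ₂=-2.115, ω₂=-0.853, θ₃=-1.387, ω₃=-8.274
apply F[34]=-20.000 → step 35: x=2.399, v=1.319, θ₁=-2.444, ω₁=-7.906, θ₂=-2.133, ω₂=-1.140, θ₃=-1.558, ω₃=-8.882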